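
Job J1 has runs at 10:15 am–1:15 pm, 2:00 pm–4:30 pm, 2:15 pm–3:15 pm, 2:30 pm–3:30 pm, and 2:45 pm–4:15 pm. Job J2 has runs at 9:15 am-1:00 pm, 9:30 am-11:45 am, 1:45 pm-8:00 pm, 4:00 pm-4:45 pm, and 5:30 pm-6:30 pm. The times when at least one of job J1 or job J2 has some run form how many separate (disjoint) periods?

2

First set merges to 10:15 am-1:15 pm, 2:00 pm-4:30 pm.
Second set merges to 9:15 am-1:00 pm, 1:45 pm-8:00 pm.
A ∪ B = 9:15 am-1:15 pm, 1:45 pm-8:00 pm.
That is 2 disjoint pieces.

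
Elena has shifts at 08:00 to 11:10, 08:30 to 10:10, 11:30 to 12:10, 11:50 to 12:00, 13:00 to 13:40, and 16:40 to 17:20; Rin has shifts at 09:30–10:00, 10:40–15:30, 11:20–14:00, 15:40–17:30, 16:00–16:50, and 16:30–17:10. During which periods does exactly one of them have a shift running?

First set merges to 08:00–11:10, 11:30–12:10, 13:00–13:40, 16:40–17:20.
Second set merges to 09:30–10:00, 10:40–15:30, 15:40–17:30.
A \ B = 08:00–09:30, 10:00–10:40.
B \ A = 11:10–11:30, 12:10–13:00, 13:40–15:30, 15:40–16:40, 17:20–17:30.
Union of the two gives the symmetric difference.

08:00–09:30, 10:00–10:40, 11:10–11:30, 12:10–13:00, 13:40–15:30, 15:40–16:40, 17:20–17:30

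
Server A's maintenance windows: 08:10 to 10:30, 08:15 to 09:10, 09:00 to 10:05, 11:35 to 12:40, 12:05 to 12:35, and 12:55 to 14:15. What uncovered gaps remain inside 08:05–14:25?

08:05–08:10, 10:30–11:35, 12:40–12:55, 14:15–14:25

After merging, the occupied span is 08:10–10:30, 11:35–12:40, 12:55–14:15.
Complement within 08:05–14:25: 08:05–08:10, 10:30–11:35, 12:40–12:55, 14:15–14:25.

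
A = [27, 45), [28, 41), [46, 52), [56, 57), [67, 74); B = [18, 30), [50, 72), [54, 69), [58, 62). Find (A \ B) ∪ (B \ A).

[18, 27) ∪ [30, 45) ∪ [46, 50) ∪ [52, 56) ∪ [57, 67) ∪ [72, 74)

Merge the first list: [27, 45), [46, 52), [56, 57), [67, 74).
Merge the second list: [18, 30), [50, 72).
A but not B: [30, 45), [46, 50), [72, 74).
B but not A: [18, 27), [52, 56), [57, 67).
Combining gives A △ B.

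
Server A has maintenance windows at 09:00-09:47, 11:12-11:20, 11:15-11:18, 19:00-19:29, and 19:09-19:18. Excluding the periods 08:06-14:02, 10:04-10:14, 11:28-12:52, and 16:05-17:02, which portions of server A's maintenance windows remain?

A, merged: 09:00–09:47, 11:12–11:20, 19:00–19:29.
B, merged: 08:06–14:02, 16:05–17:02.
09:00–09:47 lies entirely inside B → drops out.
11:12–11:20 lies entirely inside B → drops out.
19:00–19:29 is untouched.

19:00–19:29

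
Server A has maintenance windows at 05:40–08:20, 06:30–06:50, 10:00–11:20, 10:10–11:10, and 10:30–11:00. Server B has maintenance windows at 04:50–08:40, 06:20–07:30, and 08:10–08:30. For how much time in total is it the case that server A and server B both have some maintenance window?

2 h 40 min

A, merged: 05:40–08:20, 10:00–11:20.
B, merged: 04:50–08:40.
A ∩ B = 05:40–08:20.
Total: 2 h 40 min.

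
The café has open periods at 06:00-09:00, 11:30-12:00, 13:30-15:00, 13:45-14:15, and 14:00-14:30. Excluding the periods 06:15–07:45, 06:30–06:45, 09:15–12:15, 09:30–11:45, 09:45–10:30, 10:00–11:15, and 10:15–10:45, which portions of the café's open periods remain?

06:00–06:15, 07:45–09:00, 13:30–15:00

A, merged: 06:00–09:00, 11:30–12:00, 13:30–15:00.
B, merged: 06:15–07:45, 09:15–12:15.
06:00–09:00 with B removed leaves 06:00–06:15, 07:45–09:00.
11:30–12:00 lies entirely inside B → drops out.
13:30–15:00 is untouched.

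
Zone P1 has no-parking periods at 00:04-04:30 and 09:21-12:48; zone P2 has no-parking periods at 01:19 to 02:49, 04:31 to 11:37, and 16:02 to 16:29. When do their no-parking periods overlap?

00:04-04:30 overlaps B on 01:19-02:49.
09:21-12:48 overlaps B on 09:21-11:37.

01:19-02:49, 09:21-11:37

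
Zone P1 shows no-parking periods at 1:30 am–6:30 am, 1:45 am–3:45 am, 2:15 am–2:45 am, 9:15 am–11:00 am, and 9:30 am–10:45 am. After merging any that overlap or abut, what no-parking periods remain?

1:45 am–3:45 am overlaps/touches 1:30 am–6:30 am → extend to 1:30 am–6:30 am.
2:15 am–2:45 am overlaps/touches 1:30 am–6:30 am → extend to 1:30 am–6:30 am.
9:15 am–11:00 am is disjoint → start new block.
9:30 am–10:45 am overlaps/touches 9:15 am–11:00 am → extend to 9:15 am–11:00 am.

1:30 am–6:30 am, 9:15 am–11:00 am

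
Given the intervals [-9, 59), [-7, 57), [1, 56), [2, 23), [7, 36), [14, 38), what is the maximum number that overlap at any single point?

6

Sweep endpoints in order; track running count of active intervals.
Peak of 6 reached at 14.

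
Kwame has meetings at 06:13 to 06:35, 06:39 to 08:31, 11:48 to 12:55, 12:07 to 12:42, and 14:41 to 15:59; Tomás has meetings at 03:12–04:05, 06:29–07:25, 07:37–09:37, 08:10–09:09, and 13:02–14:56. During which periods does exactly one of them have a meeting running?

03:12-04:05, 06:13-06:29, 06:35-06:39, 07:25-07:37, 08:31-09:37, 11:48-12:55, 13:02-14:41, 14:56-15:59

Merge the first list: 06:13-06:35, 06:39-08:31, 11:48-12:55, 14:41-15:59.
Merge the second list: 03:12-04:05, 06:29-07:25, 07:37-09:37, 13:02-14:56.
A but not B: 06:13-06:29, 07:25-07:37, 11:48-12:55, 14:56-15:59.
B but not A: 03:12-04:05, 06:35-06:39, 08:31-09:37, 13:02-14:41.
Combining gives A △ B.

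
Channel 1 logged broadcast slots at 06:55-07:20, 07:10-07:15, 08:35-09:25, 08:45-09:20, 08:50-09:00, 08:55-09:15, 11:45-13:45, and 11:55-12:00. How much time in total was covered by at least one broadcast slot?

Merged: 06:55–07:20, 08:35–09:25, 11:45–13:45.
Lengths: 25 min + 50 min + 2 h = 3 h 15 min.

3 h 15 min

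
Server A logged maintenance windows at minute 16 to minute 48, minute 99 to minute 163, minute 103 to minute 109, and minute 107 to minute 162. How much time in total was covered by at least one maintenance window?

Merged: minute 16 to minute 48, minute 99 to minute 163.
Lengths: 32 minutes + 64 minutes = 96 minutes.

96 minutes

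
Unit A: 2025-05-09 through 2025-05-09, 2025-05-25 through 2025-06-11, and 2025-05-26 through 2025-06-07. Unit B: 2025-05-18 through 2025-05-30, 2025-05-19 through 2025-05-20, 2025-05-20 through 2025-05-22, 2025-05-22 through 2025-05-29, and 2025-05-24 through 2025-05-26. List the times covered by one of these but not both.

Merge the first list: 2025-05-09 through 2025-05-09, 2025-05-25 through 2025-06-11.
Merge the second list: 2025-05-18 through 2025-05-30.
Only in the first: 2025-05-09 through 2025-05-09, 2025-05-31 through 2025-06-11.
Only in the second: 2025-05-18 through 2025-05-24.
Together these are the periods covered by exactly one.

2025-05-09 through 2025-05-09, 2025-05-18 through 2025-05-24, 2025-05-31 through 2025-06-11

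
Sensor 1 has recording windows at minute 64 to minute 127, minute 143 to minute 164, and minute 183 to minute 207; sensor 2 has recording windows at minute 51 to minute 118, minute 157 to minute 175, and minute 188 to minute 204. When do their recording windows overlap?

minute 64 to minute 118, minute 157 to minute 164, minute 188 to minute 204

minute 64 to minute 127 overlaps B on minute 64 to minute 118.
minute 143 to minute 164 overlaps B on minute 157 to minute 164.
minute 183 to minute 207 overlaps B on minute 188 to minute 204.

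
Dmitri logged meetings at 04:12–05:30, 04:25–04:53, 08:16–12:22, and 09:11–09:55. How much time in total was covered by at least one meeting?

5 h 24 min

Merged: 04:12-05:30, 08:16-12:22.
Lengths: 1 h 18 min + 4 h 6 min = 5 h 24 min.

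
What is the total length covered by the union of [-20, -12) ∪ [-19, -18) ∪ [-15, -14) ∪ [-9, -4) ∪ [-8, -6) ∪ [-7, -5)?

Merged: [-20, -12), [-9, -4).
Lengths: 8 + 5 = 13.

13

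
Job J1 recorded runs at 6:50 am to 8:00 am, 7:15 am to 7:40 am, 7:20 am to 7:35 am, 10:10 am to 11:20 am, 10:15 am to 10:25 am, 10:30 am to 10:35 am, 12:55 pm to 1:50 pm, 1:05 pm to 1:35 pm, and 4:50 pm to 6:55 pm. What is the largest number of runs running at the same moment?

Walk the sorted start/end points keeping a running depth.
The depth first hits 3 at 7:20 am.

3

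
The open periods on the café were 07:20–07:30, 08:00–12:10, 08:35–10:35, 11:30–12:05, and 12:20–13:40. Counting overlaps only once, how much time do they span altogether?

5 h 40 min

Merged: 07:20-07:30, 08:00-12:10, 12:20-13:40.
Lengths: 10 min + 4 h 10 min + 1 h 20 min = 5 h 40 min.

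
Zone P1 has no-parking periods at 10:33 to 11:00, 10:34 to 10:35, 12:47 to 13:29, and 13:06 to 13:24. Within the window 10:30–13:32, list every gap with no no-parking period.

After merging, the occupied span is 10:33–11:00, 12:47–13:29.
Gaps within 10:30–13:32: 10:30–10:33, 11:00–12:47, 13:29–13:32.

10:30–10:33, 11:00–12:47, 13:29–13:32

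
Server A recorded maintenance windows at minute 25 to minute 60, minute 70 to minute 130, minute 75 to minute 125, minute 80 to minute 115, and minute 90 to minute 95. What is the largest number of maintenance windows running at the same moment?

Walk the sorted start/end points keeping a running depth.
The depth first hits 4 at minute 90.

4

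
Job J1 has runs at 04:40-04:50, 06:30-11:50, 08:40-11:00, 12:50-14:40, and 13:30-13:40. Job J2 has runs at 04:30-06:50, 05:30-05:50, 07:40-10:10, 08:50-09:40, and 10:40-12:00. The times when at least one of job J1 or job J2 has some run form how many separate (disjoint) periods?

First set merges to 04:40–04:50, 06:30–11:50, 12:50–14:40.
Second set merges to 04:30–06:50, 07:40–10:10, 10:40–12:00.
A ∪ B = 04:30–12:00, 12:50–14:40.
That is 2 disjoint pieces.

2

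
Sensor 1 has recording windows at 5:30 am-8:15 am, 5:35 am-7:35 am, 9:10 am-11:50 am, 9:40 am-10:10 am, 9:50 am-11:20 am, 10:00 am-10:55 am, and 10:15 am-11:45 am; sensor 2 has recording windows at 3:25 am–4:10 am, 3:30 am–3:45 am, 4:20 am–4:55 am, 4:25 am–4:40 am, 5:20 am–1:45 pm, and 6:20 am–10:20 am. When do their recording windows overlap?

5:30 am–8:15 am, 9:10 am–11:50 am

A, merged: 5:30 am–8:15 am, 9:10 am–11:50 am.
B, merged: 3:25 am–4:10 am, 4:20 am–4:55 am, 5:20 am–1:45 pm.
5:30 am–8:15 am overlaps B on 5:30 am–8:15 am.
9:10 am–11:50 am overlaps B on 9:10 am–11:50 am.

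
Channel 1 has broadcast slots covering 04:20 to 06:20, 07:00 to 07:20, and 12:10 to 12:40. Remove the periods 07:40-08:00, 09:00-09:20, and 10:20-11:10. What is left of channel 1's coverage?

04:20–06:20: nothing removed.
07:00–07:20: nothing removed.
12:10–12:40: nothing removed.

04:20–06:20, 07:00–07:20, 12:10–12:40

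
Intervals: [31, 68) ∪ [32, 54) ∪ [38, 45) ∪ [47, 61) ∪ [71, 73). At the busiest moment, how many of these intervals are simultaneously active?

Walk the sorted start/end points keeping a running depth.
The depth first hits 3 at 38.

3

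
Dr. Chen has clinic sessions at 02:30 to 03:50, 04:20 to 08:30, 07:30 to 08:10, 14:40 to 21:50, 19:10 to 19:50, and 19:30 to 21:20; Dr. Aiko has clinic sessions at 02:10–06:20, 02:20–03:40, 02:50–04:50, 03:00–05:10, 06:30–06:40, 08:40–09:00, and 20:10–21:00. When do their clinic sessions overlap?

02:30-03:50, 04:20-06:20, 06:30-06:40, 20:10-21:00

First set merges to 02:30-03:50, 04:20-08:30, 14:40-21:50.
Second set merges to 02:10-06:20, 06:30-06:40, 08:40-09:00, 20:10-21:00.
02:30-03:50 overlaps B on 02:30-03:50.
04:20-08:30 overlaps B on 04:20-06:20, 06:30-06:40.
14:40-21:50 overlaps B on 20:10-21:00.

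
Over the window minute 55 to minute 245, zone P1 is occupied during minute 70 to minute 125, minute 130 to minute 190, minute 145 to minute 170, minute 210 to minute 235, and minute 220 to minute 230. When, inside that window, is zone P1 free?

Covered (merged): minute 70 to minute 125, minute 130 to minute 190, minute 210 to minute 235.
Gaps within minute 55 to minute 245: minute 55 to minute 70, minute 125 to minute 130, minute 190 to minute 210, minute 235 to minute 245.

minute 55 to minute 70, minute 125 to minute 130, minute 190 to minute 210, minute 235 to minute 245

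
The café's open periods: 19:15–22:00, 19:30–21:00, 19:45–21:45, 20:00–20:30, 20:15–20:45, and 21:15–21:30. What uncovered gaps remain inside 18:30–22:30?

18:30–19:15, 22:00–22:30

After merging, the occupied span is 19:15–22:00.
Complement within 18:30–22:30: 18:30–19:15, 22:00–22:30.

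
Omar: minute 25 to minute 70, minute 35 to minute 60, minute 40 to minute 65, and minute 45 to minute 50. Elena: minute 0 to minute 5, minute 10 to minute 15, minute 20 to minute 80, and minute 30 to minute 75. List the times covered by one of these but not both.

Merge the first list: minute 25 to minute 70.
Merge the second list: minute 0 to minute 5, minute 10 to minute 15, minute 20 to minute 80.
A \ B = none.
B \ A = minute 0 to minute 5, minute 10 to minute 15, minute 20 to minute 25, minute 70 to minute 80.
Union of the two gives the symmetric difference.

minute 0 to minute 5, minute 10 to minute 15, minute 20 to minute 25, minute 70 to minute 80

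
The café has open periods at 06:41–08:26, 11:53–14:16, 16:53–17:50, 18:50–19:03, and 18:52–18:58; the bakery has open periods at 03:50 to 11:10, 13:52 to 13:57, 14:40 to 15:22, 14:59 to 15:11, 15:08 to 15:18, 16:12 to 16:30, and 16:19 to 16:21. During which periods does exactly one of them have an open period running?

Merge the first list: 06:41–08:26, 11:53–14:16, 16:53–17:50, 18:50–19:03.
Merge the second list: 03:50–11:10, 13:52–13:57, 14:40–15:22, 16:12–16:30.
A but not B: 11:53–13:52, 13:57–14:16, 16:53–17:50, 18:50–19:03.
B but not A: 03:50–06:41, 08:26–11:10, 14:40–15:22, 16:12–16:30.
Combining gives A △ B.

03:50–06:41, 08:26–11:10, 11:53–13:52, 13:57–14:16, 14:40–15:22, 16:12–16:30, 16:53–17:50, 18:50–19:03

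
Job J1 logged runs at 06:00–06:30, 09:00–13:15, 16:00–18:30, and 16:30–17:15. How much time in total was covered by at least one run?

Merged: 06:00–06:30, 09:00–13:15, 16:00–18:30.
Lengths: 30 min + 4 h 15 min + 2 h 30 min = 7 h 15 min.

7 h 15 min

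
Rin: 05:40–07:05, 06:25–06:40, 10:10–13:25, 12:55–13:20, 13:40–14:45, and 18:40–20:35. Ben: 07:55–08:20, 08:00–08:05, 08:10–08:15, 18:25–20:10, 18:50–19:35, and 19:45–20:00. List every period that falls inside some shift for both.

A, merged: 05:40–07:05, 10:10–13:25, 13:40–14:45, 18:40–20:35.
B, merged: 07:55–08:20, 18:25–20:10.
05:40–07:05: no overlap with the second set.
10:10–13:25: no overlap with the second set.
13:40–14:45: no overlap with the second set.
18:40–20:35 meets the second set on 18:40–20:10.

18:40–20:10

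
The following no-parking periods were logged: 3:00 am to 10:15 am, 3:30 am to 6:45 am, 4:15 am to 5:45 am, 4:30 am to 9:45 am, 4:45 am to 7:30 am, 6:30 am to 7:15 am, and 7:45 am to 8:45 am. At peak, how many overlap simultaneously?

Sweep endpoints in order; track running count of active intervals.
Peak of 5 reached at 4:45 am.

5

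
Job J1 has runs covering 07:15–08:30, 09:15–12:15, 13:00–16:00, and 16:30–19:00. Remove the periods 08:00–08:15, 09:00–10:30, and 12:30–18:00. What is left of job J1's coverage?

07:15–08:30 with B removed leaves 07:15–08:00, 08:15–08:30.
09:15–12:15 with B removed leaves 10:30–12:15.
13:00–16:00 lies entirely inside B → drops out.
16:30–19:00 with B removed leaves 18:00–19:00.

07:15–08:00, 08:15–08:30, 10:30–12:15, 18:00–19:00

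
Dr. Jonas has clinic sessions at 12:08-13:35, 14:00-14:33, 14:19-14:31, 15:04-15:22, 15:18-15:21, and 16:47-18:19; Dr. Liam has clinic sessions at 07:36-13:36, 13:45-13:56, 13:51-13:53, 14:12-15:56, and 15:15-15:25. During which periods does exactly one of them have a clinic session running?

First set merges to 12:08–13:35, 14:00–14:33, 15:04–15:22, 16:47–18:19.
Second set merges to 07:36–13:36, 13:45–13:56, 14:12–15:56.
A \ B = 14:00–14:12, 16:47–18:19.
B \ A = 07:36–12:08, 13:35–13:36, 13:45–13:56, 14:33–15:04, 15:22–15:56.
Union of the two gives the symmetric difference.

07:36–12:08, 13:35–13:36, 13:45–13:56, 14:00–14:12, 14:33–15:04, 15:22–15:56, 16:47–18:19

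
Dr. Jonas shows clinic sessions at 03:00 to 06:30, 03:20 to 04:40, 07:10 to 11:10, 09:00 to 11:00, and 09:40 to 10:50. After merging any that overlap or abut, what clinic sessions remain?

03:00–06:30, 07:10–11:10

03:20–04:40 overlaps/touches 03:00–06:30 → extend to 03:00–06:30.
07:10–11:10 is disjoint → start new block.
09:00–11:00 overlaps/touches 07:10–11:10 → extend to 07:10–11:10.
09:40–10:50 overlaps/touches 07:10–11:10 → extend to 07:10–11:10.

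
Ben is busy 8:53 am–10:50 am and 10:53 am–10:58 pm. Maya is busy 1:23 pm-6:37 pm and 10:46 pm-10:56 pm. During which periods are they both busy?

1:23 pm–6:37 pm, 10:46 pm–10:56 pm

8:53 am–10:50 am meets no B interval.
10:53 am–10:58 pm ∩ B → 1:23 pm–6:37 pm, 10:46 pm–10:56 pm.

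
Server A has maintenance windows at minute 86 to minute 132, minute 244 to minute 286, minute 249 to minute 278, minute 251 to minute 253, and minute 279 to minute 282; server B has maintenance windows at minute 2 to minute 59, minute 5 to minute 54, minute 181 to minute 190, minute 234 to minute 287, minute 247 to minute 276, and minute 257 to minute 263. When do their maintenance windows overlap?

minute 244 to minute 286

Merge the first list: minute 86 to minute 132, minute 244 to minute 286.
Merge the second list: minute 2 to minute 59, minute 181 to minute 190, minute 234 to minute 287.
minute 86 to minute 132 meets no B interval.
minute 244 to minute 286 ∩ B → minute 244 to minute 286.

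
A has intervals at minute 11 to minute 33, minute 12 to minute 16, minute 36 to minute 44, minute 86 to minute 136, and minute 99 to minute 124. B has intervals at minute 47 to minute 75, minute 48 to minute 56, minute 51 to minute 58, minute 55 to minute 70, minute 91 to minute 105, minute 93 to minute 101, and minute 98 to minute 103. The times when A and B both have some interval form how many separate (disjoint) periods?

First set merges to minute 11 to minute 33, minute 36 to minute 44, minute 86 to minute 136.
Second set merges to minute 47 to minute 75, minute 91 to minute 105.
A ∩ B = minute 91 to minute 105.
That is 1 disjoint piece.

1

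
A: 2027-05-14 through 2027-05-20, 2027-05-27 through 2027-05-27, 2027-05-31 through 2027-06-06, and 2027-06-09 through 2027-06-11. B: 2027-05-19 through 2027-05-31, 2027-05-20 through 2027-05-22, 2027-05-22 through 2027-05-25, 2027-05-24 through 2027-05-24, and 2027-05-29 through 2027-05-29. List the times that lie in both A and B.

B, merged: 2027-05-19 through 2027-05-31.
2027-05-14 through 2027-05-20 ∩ B → 2027-05-19 through 2027-05-20.
2027-05-27 through 2027-05-27 ∩ B → 2027-05-27 through 2027-05-27.
2027-05-31 through 2027-06-06 ∩ B → 2027-05-31 through 2027-05-31.
2027-06-09 through 2027-06-11 meets no B interval.

2027-05-19 through 2027-05-20, 2027-05-27 through 2027-05-27, 2027-05-31 through 2027-05-31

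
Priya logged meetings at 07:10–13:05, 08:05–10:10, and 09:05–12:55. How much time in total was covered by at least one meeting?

Merged: 07:10–13:05.
Length: 5 h 55 min.

5 h 55 min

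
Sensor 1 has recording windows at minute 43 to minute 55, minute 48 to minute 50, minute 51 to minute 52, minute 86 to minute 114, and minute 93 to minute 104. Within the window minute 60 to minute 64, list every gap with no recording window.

minute 60 to minute 64

After merging, the occupied span is minute 43 to minute 55, minute 86 to minute 114.
Uncovered inside minute 60 to minute 64: minute 60 to minute 64.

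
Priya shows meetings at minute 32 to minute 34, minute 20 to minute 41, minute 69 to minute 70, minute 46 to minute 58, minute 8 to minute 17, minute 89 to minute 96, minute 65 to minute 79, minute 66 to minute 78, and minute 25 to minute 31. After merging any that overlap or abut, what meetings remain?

minute 8 to minute 17, minute 20 to minute 41, minute 46 to minute 58, minute 65 to minute 79, minute 89 to minute 96

Sort by start: minute 8 to minute 17, minute 20 to minute 41, minute 25 to minute 31, minute 32 to minute 34, minute 46 to minute 58, minute 65 to minute 79, minute 66 to minute 78, minute 69 to minute 70, minute 89 to minute 96.
minute 20 to minute 41 is disjoint → start new block.
minute 25 to minute 31 overlaps/touches minute 20 to minute 41 → extend to minute 20 to minute 41.
minute 32 to minute 34 overlaps/touches minute 20 to minute 41 → extend to minute 20 to minute 41.
minute 46 to minute 58 is disjoint → start new block.
minute 65 to minute 79 is disjoint → start new block.
minute 66 to minute 78 overlaps/touches minute 65 to minute 79 → extend to minute 65 to minute 79.
minute 69 to minute 70 overlaps/touches minute 65 to minute 79 → extend to minute 65 to minute 79.
minute 89 to minute 96 is disjoint → start new block.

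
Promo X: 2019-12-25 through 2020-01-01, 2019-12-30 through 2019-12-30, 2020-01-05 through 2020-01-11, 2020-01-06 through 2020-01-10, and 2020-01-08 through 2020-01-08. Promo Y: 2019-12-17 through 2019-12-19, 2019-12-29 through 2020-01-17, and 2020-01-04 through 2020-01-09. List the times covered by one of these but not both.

2019-12-17 through 2019-12-19, 2019-12-25 through 2019-12-28, 2020-01-02 through 2020-01-04, 2020-01-12 through 2020-01-17

Merge the first list: 2019-12-25 through 2020-01-01, 2020-01-05 through 2020-01-11.
Merge the second list: 2019-12-17 through 2019-12-19, 2019-12-29 through 2020-01-17.
Only in the first: 2019-12-25 through 2019-12-28.
Only in the second: 2019-12-17 through 2019-12-19, 2020-01-02 through 2020-01-04, 2020-01-12 through 2020-01-17.
Together these are the periods covered by exactly one.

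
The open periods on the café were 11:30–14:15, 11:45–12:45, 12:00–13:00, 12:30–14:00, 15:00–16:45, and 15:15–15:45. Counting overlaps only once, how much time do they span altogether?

4 h 30 min

Merged: 11:30-14:15, 15:00-16:45.
Lengths: 2 h 45 min + 1 h 45 min = 4 h 30 min.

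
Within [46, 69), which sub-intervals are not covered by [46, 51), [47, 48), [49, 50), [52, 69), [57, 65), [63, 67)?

After merging, the occupied span is [46, 51), [52, 69).
Uncovered inside [46, 69): [51, 52).

[51, 52)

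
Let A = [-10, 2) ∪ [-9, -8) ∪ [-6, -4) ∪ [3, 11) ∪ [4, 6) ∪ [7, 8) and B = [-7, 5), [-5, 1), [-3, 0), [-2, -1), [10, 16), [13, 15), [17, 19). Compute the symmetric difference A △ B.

A, merged: [-10, 2), [3, 11).
B, merged: [-7, 5), [10, 16), [17, 19).
Only in the first: [-10, -7), [5, 10).
Only in the second: [2, 3), [11, 16), [17, 19).
Together these are the periods covered by exactly one.

[-10, -7) ∪ [2, 3) ∪ [5, 10) ∪ [11, 16) ∪ [17, 19)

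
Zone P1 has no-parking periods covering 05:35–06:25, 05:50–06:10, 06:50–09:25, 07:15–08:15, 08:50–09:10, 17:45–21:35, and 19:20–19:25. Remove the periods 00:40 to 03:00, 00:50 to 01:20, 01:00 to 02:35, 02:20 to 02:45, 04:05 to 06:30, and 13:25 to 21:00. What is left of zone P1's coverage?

A, merged: 05:35–06:25, 06:50–09:25, 17:45–21:35.
B, merged: 00:40–03:00, 04:05–06:30, 13:25–21:00.
05:35–06:25: fully covered by B → removed.
06:50–09:25: no B overlap → unchanged.
17:45–21:35 minus B → 21:00–21:35.

06:50–09:25, 21:00–21:35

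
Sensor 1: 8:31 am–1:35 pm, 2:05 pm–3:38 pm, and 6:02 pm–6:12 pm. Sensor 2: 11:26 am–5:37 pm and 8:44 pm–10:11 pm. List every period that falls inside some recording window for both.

8:31 am–1:35 pm meets the second set on 11:26 am–1:35 pm.
2:05 pm–3:38 pm meets the second set on 2:05 pm–3:38 pm.
6:02 pm–6:12 pm: no overlap with the second set.

11:26 am–1:35 pm, 2:05 pm–3:38 pm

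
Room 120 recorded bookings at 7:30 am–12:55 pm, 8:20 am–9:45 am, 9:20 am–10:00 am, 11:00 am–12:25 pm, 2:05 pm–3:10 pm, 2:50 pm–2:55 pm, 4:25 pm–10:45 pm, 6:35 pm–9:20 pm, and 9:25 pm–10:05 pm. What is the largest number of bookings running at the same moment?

At 9:20 am, 3 of the intervals are simultaneously active.
No point has more.

3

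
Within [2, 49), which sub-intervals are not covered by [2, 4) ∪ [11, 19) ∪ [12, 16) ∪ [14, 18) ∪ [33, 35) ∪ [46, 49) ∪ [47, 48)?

The merged coverage is [2, 4), [11, 19), [33, 35), [46, 49).
Gaps within [2, 49): [4, 11), [19, 33), [35, 46).

[4, 11) ∪ [19, 33) ∪ [35, 46)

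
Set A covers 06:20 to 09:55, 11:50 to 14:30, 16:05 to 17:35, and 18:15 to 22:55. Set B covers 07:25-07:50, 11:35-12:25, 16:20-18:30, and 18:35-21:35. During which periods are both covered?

07:25–07:50, 11:50–12:25, 16:20–17:35, 18:15–18:30, 18:35–21:35

06:20–09:55 meets the second set on 07:25–07:50.
11:50–14:30 meets the second set on 11:50–12:25.
16:05–17:35 meets the second set on 16:20–17:35.
18:15–22:55 meets the second set on 18:15–18:30, 18:35–21:35.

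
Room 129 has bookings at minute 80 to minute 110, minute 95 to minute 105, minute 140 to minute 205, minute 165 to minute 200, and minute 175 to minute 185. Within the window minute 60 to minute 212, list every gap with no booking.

After merging, the occupied span is minute 80 to minute 110, minute 140 to minute 205.
Complement within minute 60 to minute 212: minute 60 to minute 80, minute 110 to minute 140, minute 205 to minute 212.

minute 60 to minute 80, minute 110 to minute 140, minute 205 to minute 212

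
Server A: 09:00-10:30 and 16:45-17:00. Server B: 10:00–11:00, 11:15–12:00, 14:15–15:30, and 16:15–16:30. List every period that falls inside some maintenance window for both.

09:00-10:30 meets the second set on 10:00-10:30.
16:45-17:00: no overlap with the second set.

10:00-10:30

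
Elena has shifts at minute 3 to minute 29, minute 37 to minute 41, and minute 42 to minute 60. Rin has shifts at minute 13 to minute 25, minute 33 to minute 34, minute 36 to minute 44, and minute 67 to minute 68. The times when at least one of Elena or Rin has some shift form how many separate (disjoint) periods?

A ∪ B = minute 3 to minute 29, minute 33 to minute 34, minute 36 to minute 60, minute 67 to minute 68.
That is 4 disjoint pieces.

4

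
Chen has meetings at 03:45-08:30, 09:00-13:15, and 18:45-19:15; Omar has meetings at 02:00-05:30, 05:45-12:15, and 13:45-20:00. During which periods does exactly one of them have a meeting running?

02:00-03:45, 05:30-05:45, 08:30-09:00, 12:15-13:15, 13:45-18:45, 19:15-20:00

A \ B = 05:30-05:45, 12:15-13:15.
B \ A = 02:00-03:45, 08:30-09:00, 13:45-18:45, 19:15-20:00.
Union of the two gives the symmetric difference.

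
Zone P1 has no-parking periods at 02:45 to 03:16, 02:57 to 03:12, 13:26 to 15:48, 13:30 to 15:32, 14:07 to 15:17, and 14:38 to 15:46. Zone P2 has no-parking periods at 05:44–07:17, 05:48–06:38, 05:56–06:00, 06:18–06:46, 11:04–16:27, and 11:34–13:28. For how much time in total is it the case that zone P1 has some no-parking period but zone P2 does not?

First set merges to 02:45–03:16, 13:26–15:48.
Second set merges to 05:44–07:17, 11:04–16:27.
A \ B = 02:45–03:16.
Total: 31 min.

31 min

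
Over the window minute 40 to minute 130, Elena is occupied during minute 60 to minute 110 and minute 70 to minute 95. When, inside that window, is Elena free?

minute 40 to minute 60, minute 110 to minute 130

After merging, the occupied span is minute 60 to minute 110.
Gaps within minute 40 to minute 130: minute 40 to minute 60, minute 110 to minute 130.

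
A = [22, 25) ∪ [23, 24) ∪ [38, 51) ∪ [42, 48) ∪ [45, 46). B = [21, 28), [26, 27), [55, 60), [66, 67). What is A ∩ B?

First set merges to [22, 25), [38, 51).
Second set merges to [21, 28), [55, 60), [66, 67).
[22, 25) meets the second set on [22, 25).
[38, 51): no overlap with the second set.

[22, 25)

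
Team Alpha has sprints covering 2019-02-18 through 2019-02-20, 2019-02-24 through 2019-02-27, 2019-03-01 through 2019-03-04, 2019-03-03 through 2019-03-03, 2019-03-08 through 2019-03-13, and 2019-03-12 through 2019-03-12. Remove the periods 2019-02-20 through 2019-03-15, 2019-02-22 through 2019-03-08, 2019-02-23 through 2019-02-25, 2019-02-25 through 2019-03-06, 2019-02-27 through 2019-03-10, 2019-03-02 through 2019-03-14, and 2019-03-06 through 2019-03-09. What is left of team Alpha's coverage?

First set merges to 2019-02-18 through 2019-02-20, 2019-02-24 through 2019-02-27, 2019-03-01 through 2019-03-04, 2019-03-08 through 2019-03-13.
Second set merges to 2019-02-20 through 2019-03-15.
2019-02-18 through 2019-02-20 minus B → 2019-02-18 through 2019-02-19.
2019-02-24 through 2019-02-27: fully covered by B → removed.
2019-03-01 through 2019-03-04: fully covered by B → removed.
2019-03-08 through 2019-03-13: fully covered by B → removed.

2019-02-18 through 2019-02-19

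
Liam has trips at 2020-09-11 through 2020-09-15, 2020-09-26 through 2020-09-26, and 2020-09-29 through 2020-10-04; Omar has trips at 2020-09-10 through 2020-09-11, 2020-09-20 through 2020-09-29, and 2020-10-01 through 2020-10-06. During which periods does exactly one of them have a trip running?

2020-09-10 through 2020-09-10, 2020-09-12 through 2020-09-15, 2020-09-20 through 2020-09-25, 2020-09-27 through 2020-09-28, 2020-09-30 through 2020-09-30, 2020-10-05 through 2020-10-06

A but not B: 2020-09-12 through 2020-09-15, 2020-09-30 through 2020-09-30.
B but not A: 2020-09-10 through 2020-09-10, 2020-09-20 through 2020-09-25, 2020-09-27 through 2020-09-28, 2020-10-05 through 2020-10-06.
Combining gives A △ B.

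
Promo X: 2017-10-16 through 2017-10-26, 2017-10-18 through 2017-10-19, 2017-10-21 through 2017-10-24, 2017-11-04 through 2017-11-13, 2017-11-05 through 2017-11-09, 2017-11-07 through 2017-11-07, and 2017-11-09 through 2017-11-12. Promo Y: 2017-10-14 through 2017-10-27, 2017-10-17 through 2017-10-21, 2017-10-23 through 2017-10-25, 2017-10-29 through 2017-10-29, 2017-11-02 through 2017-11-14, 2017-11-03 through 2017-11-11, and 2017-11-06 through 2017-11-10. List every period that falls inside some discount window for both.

A, merged: 2017-10-16 through 2017-10-26, 2017-11-04 through 2017-11-13.
B, merged: 2017-10-14 through 2017-10-27, 2017-10-29 through 2017-10-29, 2017-11-02 through 2017-11-14.
2017-10-16 through 2017-10-26 meets the second set on 2017-10-16 through 2017-10-26.
2017-11-04 through 2017-11-13 meets the second set on 2017-11-04 through 2017-11-13.

2017-10-16 through 2017-10-26, 2017-11-04 through 2017-11-13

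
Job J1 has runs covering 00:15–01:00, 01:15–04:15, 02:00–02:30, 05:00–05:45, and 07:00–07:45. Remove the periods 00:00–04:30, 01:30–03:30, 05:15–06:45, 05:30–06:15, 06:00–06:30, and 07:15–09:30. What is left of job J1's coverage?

05:00-05:15, 07:00-07:15

Merge the first list: 00:15-01:00, 01:15-04:15, 05:00-05:45, 07:00-07:45.
Merge the second list: 00:00-04:30, 05:15-06:45, 07:15-09:30.
00:15-01:00: entirely removed.
01:15-04:15: entirely removed.
05:00-05:45 \ B = 05:00-05:15.
07:00-07:45 \ B = 07:00-07:15.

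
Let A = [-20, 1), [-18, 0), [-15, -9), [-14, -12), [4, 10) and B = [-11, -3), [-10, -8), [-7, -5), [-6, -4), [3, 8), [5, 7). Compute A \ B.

[-20, -11) ∪ [-3, 1) ∪ [8, 10)

Merge the first list: [-20, 1), [4, 10).
Merge the second list: [-11, -3), [3, 8).
[-20, 1) with B removed leaves [-20, -11), [-3, 1).
[4, 10) with B removed leaves [8, 10).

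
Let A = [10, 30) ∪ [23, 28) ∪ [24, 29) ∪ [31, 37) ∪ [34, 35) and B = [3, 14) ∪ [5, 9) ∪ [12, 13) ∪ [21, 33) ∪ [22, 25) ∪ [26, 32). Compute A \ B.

[14, 21) ∪ [33, 37)

Merge the first list: [10, 30), [31, 37).
Merge the second list: [3, 14), [21, 33).
[10, 30) with B removed leaves [14, 21).
[31, 37) with B removed leaves [33, 37).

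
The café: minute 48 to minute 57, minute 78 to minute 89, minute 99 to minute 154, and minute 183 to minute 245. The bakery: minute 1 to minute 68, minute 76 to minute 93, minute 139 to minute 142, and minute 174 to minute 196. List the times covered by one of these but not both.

minute 1 to minute 48, minute 57 to minute 68, minute 76 to minute 78, minute 89 to minute 93, minute 99 to minute 139, minute 142 to minute 154, minute 174 to minute 183, minute 196 to minute 245

A but not B: minute 99 to minute 139, minute 142 to minute 154, minute 196 to minute 245.
B but not A: minute 1 to minute 48, minute 57 to minute 68, minute 76 to minute 78, minute 89 to minute 93, minute 174 to minute 183.
Combining gives A △ B.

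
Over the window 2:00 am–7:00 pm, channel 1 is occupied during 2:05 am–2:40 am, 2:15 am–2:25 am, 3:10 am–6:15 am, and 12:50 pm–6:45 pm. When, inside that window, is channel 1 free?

Covered (merged): 2:05 am-2:40 am, 3:10 am-6:15 am, 12:50 pm-6:45 pm.
Uncovered inside 2:00 am-7:00 pm: 2:00 am-2:05 am, 2:40 am-3:10 am, 6:15 am-12:50 pm, 6:45 pm-7:00 pm.

2:00 am-2:05 am, 2:40 am-3:10 am, 6:15 am-12:50 pm, 6:45 pm-7:00 pm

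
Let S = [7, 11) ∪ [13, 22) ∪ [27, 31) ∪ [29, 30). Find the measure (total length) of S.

17

Merged: [7, 11), [13, 22), [27, 31).
Lengths: 4 + 9 + 4 = 17.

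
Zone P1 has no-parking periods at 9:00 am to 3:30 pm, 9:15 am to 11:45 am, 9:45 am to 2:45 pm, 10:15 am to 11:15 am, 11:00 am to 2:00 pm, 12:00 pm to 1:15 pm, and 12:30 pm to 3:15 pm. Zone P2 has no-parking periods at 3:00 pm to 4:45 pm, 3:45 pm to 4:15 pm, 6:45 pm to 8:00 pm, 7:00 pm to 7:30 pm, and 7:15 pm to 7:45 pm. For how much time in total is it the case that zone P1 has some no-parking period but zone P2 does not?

6 h

First set merges to 9:00 am–3:30 pm.
Second set merges to 3:00 pm–4:45 pm, 6:45 pm–8:00 pm.
A \ B = 9:00 am–3:00 pm.
Total: 6 h.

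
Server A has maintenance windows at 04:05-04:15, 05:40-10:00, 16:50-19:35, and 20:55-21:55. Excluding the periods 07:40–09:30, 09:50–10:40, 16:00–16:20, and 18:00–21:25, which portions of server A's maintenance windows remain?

04:05–04:15 is untouched.
05:40–10:00 with B removed leaves 05:40–07:40, 09:30–09:50.
16:50–19:35 with B removed leaves 16:50–18:00.
20:55–21:55 with B removed leaves 21:25–21:55.

04:05–04:15, 05:40–07:40, 09:30–09:50, 16:50–18:00, 21:25–21:55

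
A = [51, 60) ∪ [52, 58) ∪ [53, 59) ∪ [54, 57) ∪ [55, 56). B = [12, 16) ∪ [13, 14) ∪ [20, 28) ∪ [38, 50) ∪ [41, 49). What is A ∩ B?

none

A, merged: [51, 60).
B, merged: [12, 16), [20, 28), [38, 50).
[51, 60) meets no B interval.
No overlap.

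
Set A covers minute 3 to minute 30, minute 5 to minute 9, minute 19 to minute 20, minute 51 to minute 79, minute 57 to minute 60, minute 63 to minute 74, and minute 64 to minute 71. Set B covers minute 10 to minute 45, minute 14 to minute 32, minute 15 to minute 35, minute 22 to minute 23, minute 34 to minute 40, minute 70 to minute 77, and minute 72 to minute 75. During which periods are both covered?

Merge the first list: minute 3 to minute 30, minute 51 to minute 79.
Merge the second list: minute 10 to minute 45, minute 70 to minute 77.
minute 3 to minute 30 overlaps B on minute 10 to minute 30.
minute 51 to minute 79 overlaps B on minute 70 to minute 77.

minute 10 to minute 30, minute 70 to minute 77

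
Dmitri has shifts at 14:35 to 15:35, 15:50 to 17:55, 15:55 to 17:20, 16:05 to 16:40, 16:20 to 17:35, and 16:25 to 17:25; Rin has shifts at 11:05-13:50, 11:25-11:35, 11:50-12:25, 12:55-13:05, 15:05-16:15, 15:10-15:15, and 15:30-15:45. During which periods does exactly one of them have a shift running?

11:05–13:50, 14:35–15:05, 15:35–15:50, 16:15–17:55

A, merged: 14:35–15:35, 15:50–17:55.
B, merged: 11:05–13:50, 15:05–16:15.
A \ B = 14:35–15:05, 16:15–17:55.
B \ A = 11:05–13:50, 15:35–15:50.
Union of the two gives the symmetric difference.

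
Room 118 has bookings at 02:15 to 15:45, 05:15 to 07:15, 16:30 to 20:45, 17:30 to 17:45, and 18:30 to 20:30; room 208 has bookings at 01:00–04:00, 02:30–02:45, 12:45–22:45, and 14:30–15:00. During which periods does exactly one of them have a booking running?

A, merged: 02:15–15:45, 16:30–20:45.
B, merged: 01:00–04:00, 12:45–22:45.
A but not B: 04:00–12:45.
B but not A: 01:00–02:15, 15:45–16:30, 20:45–22:45.
Combining gives A △ B.

01:00–02:15, 04:00–12:45, 15:45–16:30, 20:45–22:45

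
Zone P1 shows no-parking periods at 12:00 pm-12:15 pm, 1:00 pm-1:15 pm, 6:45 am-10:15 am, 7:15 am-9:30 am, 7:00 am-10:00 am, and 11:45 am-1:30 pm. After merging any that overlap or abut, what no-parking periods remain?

6:45 am-10:15 am, 11:45 am-1:30 pm

Sort by start: 6:45 am-10:15 am, 7:00 am-10:00 am, 7:15 am-9:30 am, 11:45 am-1:30 pm, 12:00 pm-12:15 pm, 1:00 pm-1:15 pm.
7:00 am-10:00 am overlaps/touches 6:45 am-10:15 am → extend to 6:45 am-10:15 am.
7:15 am-9:30 am overlaps/touches 6:45 am-10:15 am → extend to 6:45 am-10:15 am.
11:45 am-1:30 pm is disjoint → start new block.
12:00 pm-12:15 pm overlaps/touches 11:45 am-1:30 pm → extend to 11:45 am-1:30 pm.
1:00 pm-1:15 pm overlaps/touches 11:45 am-1:30 pm → extend to 11:45 am-1:30 pm.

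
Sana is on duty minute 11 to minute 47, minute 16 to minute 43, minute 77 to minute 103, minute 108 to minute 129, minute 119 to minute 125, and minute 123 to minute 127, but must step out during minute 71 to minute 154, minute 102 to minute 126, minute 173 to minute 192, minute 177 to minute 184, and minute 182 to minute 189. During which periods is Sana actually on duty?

Merge the first list: minute 11 to minute 47, minute 77 to minute 103, minute 108 to minute 129.
Merge the second list: minute 71 to minute 154, minute 173 to minute 192.
minute 11 to minute 47: no B overlap → unchanged.
minute 77 to minute 103: fully covered by B → removed.
minute 108 to minute 129: fully covered by B → removed.

minute 11 to minute 47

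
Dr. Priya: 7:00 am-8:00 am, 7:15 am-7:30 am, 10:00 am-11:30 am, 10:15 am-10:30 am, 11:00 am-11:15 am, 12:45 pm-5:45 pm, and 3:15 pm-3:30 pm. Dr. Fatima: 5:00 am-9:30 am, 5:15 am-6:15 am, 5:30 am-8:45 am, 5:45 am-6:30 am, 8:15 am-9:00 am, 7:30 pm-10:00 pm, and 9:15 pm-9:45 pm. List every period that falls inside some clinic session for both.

A, merged: 7:00 am–8:00 am, 10:00 am–11:30 am, 12:45 pm–5:45 pm.
B, merged: 5:00 am–9:30 am, 7:30 pm–10:00 pm.
7:00 am–8:00 am ∩ B → 7:00 am–8:00 am.
10:00 am–11:30 am meets no B interval.
12:45 pm–5:45 pm meets no B interval.

7:00 am–8:00 am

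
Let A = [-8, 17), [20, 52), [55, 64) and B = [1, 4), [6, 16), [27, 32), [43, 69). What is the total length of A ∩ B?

A ∩ B = [1, 4), [6, 16), [27, 32), [43, 52), [55, 64).
Total: 3 + 10 + 5 + 9 + 9 = 36.

36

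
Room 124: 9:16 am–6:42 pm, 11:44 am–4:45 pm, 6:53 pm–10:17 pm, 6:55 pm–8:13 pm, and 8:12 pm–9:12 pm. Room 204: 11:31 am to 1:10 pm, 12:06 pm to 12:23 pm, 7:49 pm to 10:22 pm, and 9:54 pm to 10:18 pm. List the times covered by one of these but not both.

First set merges to 9:16 am-6:42 pm, 6:53 pm-10:17 pm.
Second set merges to 11:31 am-1:10 pm, 7:49 pm-10:22 pm.
A but not B: 9:16 am-11:31 am, 1:10 pm-6:42 pm, 6:53 pm-7:49 pm.
B but not A: 10:17 pm-10:22 pm.
Combining gives A △ B.

9:16 am-11:31 am, 1:10 pm-6:42 pm, 6:53 pm-7:49 pm, 10:17 pm-10:22 pm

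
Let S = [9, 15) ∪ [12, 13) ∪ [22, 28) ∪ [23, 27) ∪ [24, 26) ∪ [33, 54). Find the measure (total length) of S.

Merged: [9, 15), [22, 28), [33, 54).
Lengths: 6 + 6 + 21 = 33.

33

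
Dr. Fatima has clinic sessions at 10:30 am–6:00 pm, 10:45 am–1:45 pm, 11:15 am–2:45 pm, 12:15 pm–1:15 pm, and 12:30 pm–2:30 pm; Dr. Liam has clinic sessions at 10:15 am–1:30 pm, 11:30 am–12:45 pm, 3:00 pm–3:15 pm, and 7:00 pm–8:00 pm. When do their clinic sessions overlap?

10:30 am-1:30 pm, 3:00 pm-3:15 pm

A, merged: 10:30 am-6:00 pm.
B, merged: 10:15 am-1:30 pm, 3:00 pm-3:15 pm, 7:00 pm-8:00 pm.
10:30 am-6:00 pm overlaps B on 10:30 am-1:30 pm, 3:00 pm-3:15 pm.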